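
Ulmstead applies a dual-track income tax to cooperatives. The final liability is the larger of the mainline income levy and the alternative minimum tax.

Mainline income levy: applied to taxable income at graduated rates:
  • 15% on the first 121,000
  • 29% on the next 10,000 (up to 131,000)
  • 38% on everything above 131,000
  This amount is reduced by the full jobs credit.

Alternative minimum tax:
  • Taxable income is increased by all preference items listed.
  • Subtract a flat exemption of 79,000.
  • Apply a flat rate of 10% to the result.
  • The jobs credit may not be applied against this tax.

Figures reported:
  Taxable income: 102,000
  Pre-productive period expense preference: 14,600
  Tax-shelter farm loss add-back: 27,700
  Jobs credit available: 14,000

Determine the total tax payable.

6,530

Alternative minimum tax:
  Adjusted income: 102,000 + 14,600 + 27,700 = 144,300
  Less exemption 79,000 → base 65,300
  65,300 × 10% = 6,530

Mainline income levy:
  102,000 × 15% = 15,300
  Less jobs credit 14,000 → 1,300

6,530 > 1,300, so the alternative minimum tax is the binding amount.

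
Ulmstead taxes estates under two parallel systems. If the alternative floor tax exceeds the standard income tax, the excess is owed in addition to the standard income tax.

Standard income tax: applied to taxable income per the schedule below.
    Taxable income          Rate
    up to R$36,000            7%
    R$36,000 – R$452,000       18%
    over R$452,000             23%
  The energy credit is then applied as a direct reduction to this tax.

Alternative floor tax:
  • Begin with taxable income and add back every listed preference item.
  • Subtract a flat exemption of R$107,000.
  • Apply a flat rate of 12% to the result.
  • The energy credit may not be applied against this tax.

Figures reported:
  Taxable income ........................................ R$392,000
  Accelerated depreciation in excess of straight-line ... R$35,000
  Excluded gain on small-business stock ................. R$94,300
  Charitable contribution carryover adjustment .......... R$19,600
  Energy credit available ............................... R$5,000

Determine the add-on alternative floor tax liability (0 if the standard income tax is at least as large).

Standard income tax:
  R$36,000 × 7% = R$2,520
  R$356,000 × 18% = R$64,080
  → R$66,600
  Less energy credit R$5,000 → R$61,600

Alternative floor tax:
  Adjusted income: R$392,000 + R$35,000 + R$94,300 + R$19,600 = R$540,900
  Less exemption R$107,000 → base R$433,900
  R$433,900 × 12% = R$52,068

R$52,068 ≤ R$61,600, so no add-on is due.

R$0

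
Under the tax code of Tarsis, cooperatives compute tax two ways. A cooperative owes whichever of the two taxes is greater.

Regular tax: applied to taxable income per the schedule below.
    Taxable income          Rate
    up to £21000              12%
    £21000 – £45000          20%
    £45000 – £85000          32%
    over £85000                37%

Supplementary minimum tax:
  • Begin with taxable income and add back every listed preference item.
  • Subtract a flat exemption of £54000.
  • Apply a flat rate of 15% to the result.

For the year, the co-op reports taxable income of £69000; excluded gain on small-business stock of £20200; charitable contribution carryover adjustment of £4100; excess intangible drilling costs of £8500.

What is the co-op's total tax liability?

Regular tax:
  £21000 × 12% = £2520
  £24000 × 20% = £4800
  £24000 × 32% = £7680
  → £15000

Supplementary minimum tax:
  Adjusted income: £69000 + £20200 + £4100 + £8500 = £101800
  Less exemption £54000 → base £47800
  £47800 × 15% = £7170

£15000 > £7170, so the regular tax governs.

£15000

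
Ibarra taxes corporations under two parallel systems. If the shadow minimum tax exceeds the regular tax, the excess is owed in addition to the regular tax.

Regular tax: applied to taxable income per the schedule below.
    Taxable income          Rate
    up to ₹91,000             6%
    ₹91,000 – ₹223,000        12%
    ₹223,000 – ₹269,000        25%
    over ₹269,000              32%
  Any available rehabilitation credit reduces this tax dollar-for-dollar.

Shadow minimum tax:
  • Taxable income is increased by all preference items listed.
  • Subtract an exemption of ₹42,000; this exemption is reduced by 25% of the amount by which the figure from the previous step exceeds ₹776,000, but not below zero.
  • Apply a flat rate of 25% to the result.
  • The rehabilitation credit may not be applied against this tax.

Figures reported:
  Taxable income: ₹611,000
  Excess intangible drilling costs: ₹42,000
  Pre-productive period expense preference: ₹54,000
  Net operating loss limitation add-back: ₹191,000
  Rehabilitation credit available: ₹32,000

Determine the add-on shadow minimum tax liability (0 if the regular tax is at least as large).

Shadow minimum tax:
  Adjusted income: ₹611,000 + ₹42,000 + ₹54,000 + ₹191,000 = ₹898,000
  Exemption: ₹42,000 − 25% × (₹898,000 − ₹776,000) = ₹42,000 − ₹30,500 = ₹11,500
  Base: ₹898,000 − ₹11,500 = ₹886,500
  ₹886,500 × 25% = ₹221,625

Regular tax:
  ₹91,000 × 6% = ₹5,460
  ₹132,000 × 12% = ₹15,840
  ₹46,000 × 25% = ₹11,500
  ₹342,000 × 32% = ₹109,440
  → ₹142,240
  Less rehabilitation credit ₹32,000 → ₹110,240

Excess of shadow minimum tax over regular tax: ₹221,625 − ₹110,240 = ₹111,385.

₹111,385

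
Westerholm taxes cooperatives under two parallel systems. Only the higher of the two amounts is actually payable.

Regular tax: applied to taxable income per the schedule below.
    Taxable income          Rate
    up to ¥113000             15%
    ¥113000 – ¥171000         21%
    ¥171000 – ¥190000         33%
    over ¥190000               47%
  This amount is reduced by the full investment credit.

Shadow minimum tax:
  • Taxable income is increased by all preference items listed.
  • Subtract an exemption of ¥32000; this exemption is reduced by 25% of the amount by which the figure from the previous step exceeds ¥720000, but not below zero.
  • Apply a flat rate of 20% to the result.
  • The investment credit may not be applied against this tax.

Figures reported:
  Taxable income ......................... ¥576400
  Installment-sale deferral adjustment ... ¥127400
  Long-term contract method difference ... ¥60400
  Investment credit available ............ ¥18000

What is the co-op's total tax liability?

¥199008

Regular tax:
  ¥113000 × 15% = ¥16950
  ¥58000 × 21% = ¥12180
  ¥19000 × 33% = ¥6270
  ¥386400 × 47% = ¥181608
  → ¥217008
  Less investment credit ¥18000 → ¥199008

Shadow minimum tax:
  Adjusted income: ¥576400 + ¥127400 + ¥60400 = ¥764200
  Exemption: ¥32000 − 25% × (¥764200 − ¥720000) = ¥32000 − ¥11050 = ¥20950
  Base: ¥764200 − ¥20950 = ¥743250
  ¥743250 × 20% = ¥148650

¥199008 > ¥148650, so the regular tax governs.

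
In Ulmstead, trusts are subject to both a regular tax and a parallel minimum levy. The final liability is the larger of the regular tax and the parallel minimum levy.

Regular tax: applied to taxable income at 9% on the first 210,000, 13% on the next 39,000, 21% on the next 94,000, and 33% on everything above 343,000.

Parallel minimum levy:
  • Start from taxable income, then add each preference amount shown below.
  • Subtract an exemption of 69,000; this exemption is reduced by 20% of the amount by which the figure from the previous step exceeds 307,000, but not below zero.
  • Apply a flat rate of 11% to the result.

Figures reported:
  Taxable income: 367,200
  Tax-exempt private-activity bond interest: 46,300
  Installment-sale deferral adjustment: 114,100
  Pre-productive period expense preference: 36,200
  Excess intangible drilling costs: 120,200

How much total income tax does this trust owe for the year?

Regular tax:
  210,000 × 9% = 18,900
  39,000 × 13% = 5,070
  94,000 × 21% = 19,740
  24,200 × 33% = 7,986
  → 51,696

Parallel minimum levy:
  Adjusted income: 367,200 + 46,300 + 114,100 + 36,200 + 120,200 = 684,000
  Exemption: 20% × (684,000 − 307,000) = 75,400 ≥ 69,000, so the exemption is fully phased out
  Base: 684,000 − 0 = 684,000
  684,000 × 11% = 75,240

75,240 > 51,696, so the parallel minimum levy is the binding amount.

75,240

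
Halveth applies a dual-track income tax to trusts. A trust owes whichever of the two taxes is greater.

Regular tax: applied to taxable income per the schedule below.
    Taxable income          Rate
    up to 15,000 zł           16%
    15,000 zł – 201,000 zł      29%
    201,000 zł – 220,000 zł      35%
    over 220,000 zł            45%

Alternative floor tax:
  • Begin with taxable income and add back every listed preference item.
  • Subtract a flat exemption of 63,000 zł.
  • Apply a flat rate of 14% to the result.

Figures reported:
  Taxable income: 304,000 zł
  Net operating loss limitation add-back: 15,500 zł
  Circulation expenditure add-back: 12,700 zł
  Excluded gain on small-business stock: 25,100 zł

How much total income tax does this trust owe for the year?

Alternative floor tax:
  Adjusted income: 304,000 zł + 15,500 zł + 12,700 zł + 25,100 zł = 357,300 zł
  Less exemption 63,000 zł → base 294,300 zł
  294,300 zł × 14% = 41,202 zł

Regular tax:
  15,000 zł × 16% = 2,400 zł
  186,000 zł × 29% = 53,940 zł
  19,000 zł × 35% = 6,650 zł
  84,000 zł × 45% = 37,800 zł
  → 100,790 zł

100,790 zł > 41,202 zł, so the regular tax governs.

100,790 zł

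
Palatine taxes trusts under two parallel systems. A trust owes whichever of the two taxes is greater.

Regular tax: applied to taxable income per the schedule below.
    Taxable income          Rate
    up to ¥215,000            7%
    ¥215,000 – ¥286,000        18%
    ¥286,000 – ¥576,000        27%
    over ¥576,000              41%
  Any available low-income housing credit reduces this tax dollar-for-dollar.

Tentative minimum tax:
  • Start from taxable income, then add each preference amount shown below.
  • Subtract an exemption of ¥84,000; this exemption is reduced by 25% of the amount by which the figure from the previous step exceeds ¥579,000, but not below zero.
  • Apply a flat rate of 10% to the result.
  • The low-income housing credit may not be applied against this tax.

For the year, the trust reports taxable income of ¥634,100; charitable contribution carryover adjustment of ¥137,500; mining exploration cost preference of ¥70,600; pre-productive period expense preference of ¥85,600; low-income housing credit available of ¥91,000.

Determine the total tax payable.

Regular tax:
  ¥215,000 × 7% = ¥15,050
  ¥71,000 × 18% = ¥12,780
  ¥290,000 × 27% = ¥78,300
  ¥58,100 × 41% = ¥23,821
  → ¥129,951
  Less low-income housing credit ¥91,000 → ¥38,951

Tentative minimum tax:
  Adjusted income: ¥634,100 + ¥137,500 + ¥70,600 + ¥85,600 = ¥927,800
  Exemption: 25% × (¥927,800 − ¥579,000) = ¥87,200 ≥ ¥84,000, so the exemption is fully phased out
  Base: ¥927,800 − ¥0 = ¥927,800
  ¥927,800 × 10% = ¥92,780

¥92,780 > ¥38,951, so the tentative minimum tax is the binding amount.

¥92,780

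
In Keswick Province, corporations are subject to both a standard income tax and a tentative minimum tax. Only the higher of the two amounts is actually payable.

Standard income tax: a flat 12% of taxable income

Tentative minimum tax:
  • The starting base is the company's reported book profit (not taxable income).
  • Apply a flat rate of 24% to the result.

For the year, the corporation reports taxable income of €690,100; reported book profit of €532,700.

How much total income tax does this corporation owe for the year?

€127,848

Standard income tax:
  €690,100 × 12% = €82,812

Tentative minimum tax:
  Base (reported book profit): €532,700
  €532,700 × 24% = €127,848

€127,848 > €82,812, so the tentative minimum tax is the binding amount.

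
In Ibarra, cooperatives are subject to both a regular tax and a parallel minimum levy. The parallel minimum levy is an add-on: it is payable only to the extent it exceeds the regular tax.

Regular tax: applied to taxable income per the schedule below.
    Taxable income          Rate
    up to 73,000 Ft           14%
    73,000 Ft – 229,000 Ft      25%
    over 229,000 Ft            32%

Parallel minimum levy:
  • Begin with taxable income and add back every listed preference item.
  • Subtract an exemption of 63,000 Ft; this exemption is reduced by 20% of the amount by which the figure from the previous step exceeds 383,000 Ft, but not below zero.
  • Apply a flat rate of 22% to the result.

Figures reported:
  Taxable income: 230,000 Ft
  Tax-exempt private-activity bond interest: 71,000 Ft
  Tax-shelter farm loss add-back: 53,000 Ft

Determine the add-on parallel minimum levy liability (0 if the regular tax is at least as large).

Parallel minimum levy:
  Adjusted income: 230,000 Ft + 71,000 Ft + 53,000 Ft = 354,000 Ft
  Exemption: 354,000 Ft ≤ 383,000 Ft, so full 63,000 Ft applies
  Base: 354,000 Ft − 63,000 Ft = 291,000 Ft
  291,000 Ft × 22% = 64,020 Ft

Regular tax:
  73,000 Ft × 14% = 10,220 Ft
  156,000 Ft × 25% = 39,000 Ft
  1,000 Ft × 32% = 320 Ft
  → 49,540 Ft

Excess of parallel minimum levy over regular tax: 64,020 Ft − 49,540 Ft = 14,480 Ft.

14,480 Ft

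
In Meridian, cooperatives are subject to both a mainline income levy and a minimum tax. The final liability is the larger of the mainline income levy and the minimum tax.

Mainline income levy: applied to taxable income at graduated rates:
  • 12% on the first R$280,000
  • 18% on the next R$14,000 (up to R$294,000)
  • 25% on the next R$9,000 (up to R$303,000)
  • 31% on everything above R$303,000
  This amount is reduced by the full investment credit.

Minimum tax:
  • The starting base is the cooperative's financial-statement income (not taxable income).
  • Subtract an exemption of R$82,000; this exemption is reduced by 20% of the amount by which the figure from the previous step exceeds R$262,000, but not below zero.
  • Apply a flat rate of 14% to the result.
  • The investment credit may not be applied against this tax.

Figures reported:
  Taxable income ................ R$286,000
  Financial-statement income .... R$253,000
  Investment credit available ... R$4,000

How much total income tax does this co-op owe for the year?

Minimum tax:
  Base (financial-statement income): R$253,000
  Exemption: R$253,000 ≤ R$262,000, so full R$82,000 applies
  Base: R$253,000 − R$82,000 = R$171,000
  R$171,000 × 14% = R$23,940

Mainline income levy:
  R$280,000 × 12% = R$33,600
  R$6,000 × 18% = R$1,080
  → R$34,680
  Less investment credit R$4,000 → R$30,680

R$30,680 > R$23,940, so the mainline income levy governs.

R$30,680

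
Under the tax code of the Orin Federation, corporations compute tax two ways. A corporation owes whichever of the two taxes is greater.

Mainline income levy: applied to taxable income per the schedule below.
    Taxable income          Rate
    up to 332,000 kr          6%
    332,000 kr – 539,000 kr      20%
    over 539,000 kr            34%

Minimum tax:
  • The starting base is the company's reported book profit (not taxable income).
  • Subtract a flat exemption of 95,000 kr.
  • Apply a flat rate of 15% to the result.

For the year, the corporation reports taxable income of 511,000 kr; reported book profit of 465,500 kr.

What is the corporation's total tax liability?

55,720 kr

Mainline income levy:
  332,000 kr × 6% = 19,920 kr
  179,000 kr × 20% = 35,800 kr
  → 55,720 kr

Minimum tax:
  Base (reported book profit): 465,500 kr
  Less exemption 95,000 kr → base 370,500 kr
  370,500 kr × 15% = 55,575 kr

55,720 kr > 55,575 kr, so the mainline income levy governs.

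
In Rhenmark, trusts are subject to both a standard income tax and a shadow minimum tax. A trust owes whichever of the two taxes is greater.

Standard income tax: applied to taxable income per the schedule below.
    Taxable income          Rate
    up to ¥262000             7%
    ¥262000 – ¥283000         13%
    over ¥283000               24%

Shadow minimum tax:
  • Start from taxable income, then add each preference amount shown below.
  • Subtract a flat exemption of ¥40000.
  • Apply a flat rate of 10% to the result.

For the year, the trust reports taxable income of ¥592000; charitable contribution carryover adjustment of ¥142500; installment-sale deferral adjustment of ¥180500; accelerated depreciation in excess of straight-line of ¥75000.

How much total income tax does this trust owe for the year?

Shadow minimum tax:
  Adjusted income: ¥592000 + ¥142500 + ¥180500 + ¥75000 = ¥990000
  Less exemption ¥40000 → base ¥950000
  ¥950000 × 10% = ¥95000

Standard income tax:
  ¥262000 × 7% = ¥18340
  ¥21000 × 13% = ¥2730
  ¥309000 × 24% = ¥74160
  → ¥95230

¥95230 > ¥95000, so the standard income tax governs.

¥95230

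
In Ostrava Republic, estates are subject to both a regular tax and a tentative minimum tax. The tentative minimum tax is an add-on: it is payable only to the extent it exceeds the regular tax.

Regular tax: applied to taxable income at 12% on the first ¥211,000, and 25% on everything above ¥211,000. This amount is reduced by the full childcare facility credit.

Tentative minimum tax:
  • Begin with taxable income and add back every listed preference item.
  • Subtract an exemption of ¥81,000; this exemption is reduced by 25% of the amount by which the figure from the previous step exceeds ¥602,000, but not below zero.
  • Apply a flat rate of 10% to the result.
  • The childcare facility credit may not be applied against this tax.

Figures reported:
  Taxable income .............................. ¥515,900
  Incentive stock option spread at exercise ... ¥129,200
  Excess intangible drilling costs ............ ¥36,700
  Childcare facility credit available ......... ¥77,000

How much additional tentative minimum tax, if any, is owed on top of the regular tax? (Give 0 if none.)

Tentative minimum tax:
  Adjusted income: ¥515,900 + ¥129,200 + ¥36,700 = ¥681,800
  Exemption: ¥81,000 − 25% × (¥681,800 − ¥602,000) = ¥81,000 − ¥19,950 = ¥61,050
  Base: ¥681,800 − ¥61,050 = ¥620,750
  ¥620,750 × 10% = ¥62,075

Regular tax:
  ¥211,000 × 12% = ¥25,320
  ¥304,900 × 25% = ¥76,225
  → ¥101,545
  Less childcare facility credit ¥77,000 → ¥24,545

Excess of tentative minimum tax over regular tax: ¥62,075 − ¥24,545 = ¥37,530.

¥37,530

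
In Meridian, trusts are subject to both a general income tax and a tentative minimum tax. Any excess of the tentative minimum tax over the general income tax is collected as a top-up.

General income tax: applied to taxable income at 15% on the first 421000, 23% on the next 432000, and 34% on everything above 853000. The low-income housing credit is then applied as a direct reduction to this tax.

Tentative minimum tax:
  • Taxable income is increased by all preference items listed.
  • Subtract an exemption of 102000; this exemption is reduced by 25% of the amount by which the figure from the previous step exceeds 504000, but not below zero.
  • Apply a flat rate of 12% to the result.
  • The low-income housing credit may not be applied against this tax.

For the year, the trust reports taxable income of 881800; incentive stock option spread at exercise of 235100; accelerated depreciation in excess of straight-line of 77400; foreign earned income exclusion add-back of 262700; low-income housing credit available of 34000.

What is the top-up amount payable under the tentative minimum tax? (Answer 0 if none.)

36538

Tentative minimum tax:
  Adjusted income: 881800 + 235100 + 77400 + 262700 = 1457000
  Exemption: 25% × (1457000 − 504000) = 238250 ≥ 102000, so the exemption is fully phased out
  Base: 1457000 − 0 = 1457000
  1457000 × 12% = 174840

General income tax:
  421000 × 15% = 63150
  432000 × 23% = 99360
  28800 × 34% = 9792
  → 172302
  Less low-income housing credit 34000 → 138302

Excess of tentative minimum tax over general income tax: 174840 − 138302 = 36538.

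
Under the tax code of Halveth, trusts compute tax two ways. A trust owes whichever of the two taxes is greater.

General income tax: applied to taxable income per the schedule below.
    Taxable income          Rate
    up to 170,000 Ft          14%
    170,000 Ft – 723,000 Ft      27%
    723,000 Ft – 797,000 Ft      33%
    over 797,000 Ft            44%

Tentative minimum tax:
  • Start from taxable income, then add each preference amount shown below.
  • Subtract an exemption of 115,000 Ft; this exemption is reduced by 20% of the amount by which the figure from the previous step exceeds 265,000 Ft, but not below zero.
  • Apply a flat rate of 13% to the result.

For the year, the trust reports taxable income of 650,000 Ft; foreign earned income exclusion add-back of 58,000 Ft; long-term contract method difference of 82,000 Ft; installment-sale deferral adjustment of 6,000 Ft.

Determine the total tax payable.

Tentative minimum tax:
  Adjusted income: 650,000 Ft + 58,000 Ft + 82,000 Ft + 6,000 Ft = 796,000 Ft
  Exemption: 115,000 Ft − 20% × (796,000 Ft − 265,000 Ft) = 115,000 Ft − 106,200 Ft = 8,800 Ft
  Base: 796,000 Ft − 8,800 Ft = 787,200 Ft
  787,200 Ft × 13% = 102,336 Ft

General income tax:
  170,000 Ft × 14% = 23,800 Ft
  480,000 Ft × 27% = 129,600 Ft
  → 153,400 Ft

153,400 Ft > 102,336 Ft, so the general income tax governs.

153,400 Ft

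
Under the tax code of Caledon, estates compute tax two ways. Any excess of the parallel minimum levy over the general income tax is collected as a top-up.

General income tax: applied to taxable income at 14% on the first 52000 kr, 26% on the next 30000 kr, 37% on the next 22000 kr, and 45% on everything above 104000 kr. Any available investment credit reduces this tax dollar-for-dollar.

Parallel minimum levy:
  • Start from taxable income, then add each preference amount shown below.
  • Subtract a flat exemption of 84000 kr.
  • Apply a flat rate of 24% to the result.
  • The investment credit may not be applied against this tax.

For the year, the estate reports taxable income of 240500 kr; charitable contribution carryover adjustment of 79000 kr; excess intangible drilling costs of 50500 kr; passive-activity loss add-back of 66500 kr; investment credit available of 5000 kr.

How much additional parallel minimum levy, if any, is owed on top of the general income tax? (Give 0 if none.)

4955 kr

Parallel minimum levy:
  Adjusted income: 240500 kr + 79000 kr + 50500 kr + 66500 kr = 436500 kr
  Less exemption 84000 kr → base 352500 kr
  352500 kr × 24% = 84600 kr

General income tax:
  52000 kr × 14% = 7280 kr
  30000 kr × 26% = 7800 kr
  22000 kr × 37% = 8140 kr
  136500 kr × 45% = 61425 kr
  → 84645 kr
  Less investment credit 5000 kr → 79645 kr

Excess of parallel minimum levy over general income tax: 84600 kr − 79645 kr = 4955 kr.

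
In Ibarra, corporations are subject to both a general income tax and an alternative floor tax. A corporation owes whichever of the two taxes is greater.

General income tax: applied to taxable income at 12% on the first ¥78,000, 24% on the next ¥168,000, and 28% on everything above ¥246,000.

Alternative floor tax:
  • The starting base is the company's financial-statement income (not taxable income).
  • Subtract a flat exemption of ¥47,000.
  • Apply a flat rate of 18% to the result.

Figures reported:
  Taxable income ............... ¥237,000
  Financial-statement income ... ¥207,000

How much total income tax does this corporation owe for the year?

¥47,520

General income tax:
  ¥78,000 × 12% = ¥9,360
  ¥159,000 × 24% = ¥38,160
  → ¥47,520

Alternative floor tax:
  Base (financial-statement income): ¥207,000
  Less exemption ¥47,000 → base ¥160,000
  ¥160,000 × 18% = ¥28,800

¥47,520 > ¥28,800, so the general income tax governs.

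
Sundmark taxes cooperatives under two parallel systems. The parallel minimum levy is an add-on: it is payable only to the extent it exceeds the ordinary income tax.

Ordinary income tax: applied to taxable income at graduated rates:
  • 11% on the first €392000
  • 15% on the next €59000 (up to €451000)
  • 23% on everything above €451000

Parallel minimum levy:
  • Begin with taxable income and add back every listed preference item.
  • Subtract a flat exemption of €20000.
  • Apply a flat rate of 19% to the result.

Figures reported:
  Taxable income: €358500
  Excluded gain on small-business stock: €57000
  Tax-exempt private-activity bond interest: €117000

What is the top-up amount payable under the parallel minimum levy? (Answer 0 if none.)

€57940

Ordinary income tax:
  €358500 × 11% = €39435

Parallel minimum levy:
  Adjusted income: €358500 + €57000 + €117000 = €532500
  Less exemption €20000 → base €512500
  €512500 × 19% = €97375

Excess of parallel minimum levy over ordinary income tax: €97375 − €39435 = €57940.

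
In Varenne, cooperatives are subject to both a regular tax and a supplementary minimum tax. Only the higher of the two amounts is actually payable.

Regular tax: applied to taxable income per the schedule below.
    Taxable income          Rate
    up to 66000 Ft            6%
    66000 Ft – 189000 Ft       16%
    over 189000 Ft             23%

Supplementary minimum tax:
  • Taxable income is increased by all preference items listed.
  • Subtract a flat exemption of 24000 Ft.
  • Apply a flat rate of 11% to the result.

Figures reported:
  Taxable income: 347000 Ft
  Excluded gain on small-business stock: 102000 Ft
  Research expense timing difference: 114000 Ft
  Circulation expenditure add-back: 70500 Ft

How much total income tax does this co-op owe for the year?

Regular tax:
  66000 Ft × 6% = 3960 Ft
  123000 Ft × 16% = 19680 Ft
  158000 Ft × 23% = 36340 Ft
  → 59980 Ft

Supplementary minimum tax:
  Adjusted income: 347000 Ft + 102000 Ft + 114000 Ft + 70500 Ft = 633500 Ft
  Less exemption 24000 Ft → base 609500 Ft
  609500 Ft × 11% = 67045 Ft

67045 Ft > 59980 Ft, so the supplementary minimum tax is the binding amount.

67045 Ft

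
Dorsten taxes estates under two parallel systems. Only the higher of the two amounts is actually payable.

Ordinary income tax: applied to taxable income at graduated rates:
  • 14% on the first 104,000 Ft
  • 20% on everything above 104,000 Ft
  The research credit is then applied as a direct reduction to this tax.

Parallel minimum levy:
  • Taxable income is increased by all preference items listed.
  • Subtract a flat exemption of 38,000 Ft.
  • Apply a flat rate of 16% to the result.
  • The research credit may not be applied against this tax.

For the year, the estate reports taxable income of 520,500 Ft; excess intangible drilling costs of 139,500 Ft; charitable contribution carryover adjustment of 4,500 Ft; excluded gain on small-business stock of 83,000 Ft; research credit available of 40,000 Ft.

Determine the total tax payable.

Ordinary income tax:
  104,000 Ft × 14% = 14,560 Ft
  416,500 Ft × 20% = 83,300 Ft
  → 97,860 Ft
  Less research credit 40,000 Ft → 57,860 Ft

Parallel minimum levy:
  Adjusted income: 520,500 Ft + 139,500 Ft + 4,500 Ft + 83,000 Ft = 747,500 Ft
  Less exemption 38,000 Ft → base 709,500 Ft
  709,500 Ft × 16% = 113,520 Ft

113,520 Ft > 57,860 Ft, so the parallel minimum levy is the binding amount.

113,520 Ft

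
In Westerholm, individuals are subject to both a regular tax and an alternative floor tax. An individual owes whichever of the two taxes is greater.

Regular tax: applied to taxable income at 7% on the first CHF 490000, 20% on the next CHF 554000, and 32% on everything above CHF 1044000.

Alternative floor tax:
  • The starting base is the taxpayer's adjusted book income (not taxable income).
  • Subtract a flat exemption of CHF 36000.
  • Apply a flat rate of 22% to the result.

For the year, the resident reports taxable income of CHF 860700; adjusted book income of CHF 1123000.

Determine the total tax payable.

Alternative floor tax:
  Base (adjusted book income): CHF 1123000
  Less exemption CHF 36000 → base CHF 1087000
  CHF 1087000 × 22% = CHF 239140

Regular tax:
  CHF 490000 × 7% = CHF 34300
  CHF 370700 × 20% = CHF 74140
  → CHF 108440

CHF 239140 > CHF 108440, so the alternative floor tax is the binding amount.

CHF 239140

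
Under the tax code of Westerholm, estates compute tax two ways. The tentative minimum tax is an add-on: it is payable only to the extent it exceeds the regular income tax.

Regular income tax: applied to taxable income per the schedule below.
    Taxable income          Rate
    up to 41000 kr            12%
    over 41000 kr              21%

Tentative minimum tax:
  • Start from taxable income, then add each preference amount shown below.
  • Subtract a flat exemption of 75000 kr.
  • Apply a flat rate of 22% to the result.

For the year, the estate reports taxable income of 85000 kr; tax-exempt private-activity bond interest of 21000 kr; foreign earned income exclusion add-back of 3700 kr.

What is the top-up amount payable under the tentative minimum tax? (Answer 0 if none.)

0 kr

Regular income tax:
  41000 kr × 12% = 4920 kr
  44000 kr × 21% = 9240 kr
  → 14160 kr

Tentative minimum tax:
  Adjusted income: 85000 kr + 21000 kr + 3700 kr = 109700 kr
  Less exemption 75000 kr → base 34700 kr
  34700 kr × 22% = 7634 kr

7634 kr ≤ 14160 kr, so no add-on is due.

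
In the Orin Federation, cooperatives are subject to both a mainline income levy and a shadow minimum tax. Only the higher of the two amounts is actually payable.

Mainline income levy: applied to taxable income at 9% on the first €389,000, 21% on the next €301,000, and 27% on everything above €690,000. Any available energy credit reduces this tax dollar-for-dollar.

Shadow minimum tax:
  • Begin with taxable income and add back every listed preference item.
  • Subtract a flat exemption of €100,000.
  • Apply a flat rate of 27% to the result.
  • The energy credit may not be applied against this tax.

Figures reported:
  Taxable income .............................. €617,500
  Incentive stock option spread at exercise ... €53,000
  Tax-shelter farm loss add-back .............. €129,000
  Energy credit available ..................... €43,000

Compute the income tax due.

Shadow minimum tax:
  Adjusted income: €617,500 + €53,000 + €129,000 = €799,500
  Less exemption €100,000 → base €699,500
  €699,500 × 27% = €188,865

Mainline income levy:
  €389,000 × 9% = €35,010
  €228,500 × 21% = €47,985
  → €82,995
  Less energy credit €43,000 → €39,995

€188,865 > €39,995, so the shadow minimum tax is the binding amount.

€188,865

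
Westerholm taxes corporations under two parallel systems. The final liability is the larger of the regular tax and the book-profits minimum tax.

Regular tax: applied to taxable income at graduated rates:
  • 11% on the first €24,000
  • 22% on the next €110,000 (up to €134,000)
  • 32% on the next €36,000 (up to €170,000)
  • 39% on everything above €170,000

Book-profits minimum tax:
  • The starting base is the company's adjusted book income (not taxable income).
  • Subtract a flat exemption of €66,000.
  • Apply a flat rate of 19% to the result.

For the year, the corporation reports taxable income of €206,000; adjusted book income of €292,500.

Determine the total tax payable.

Book-profits minimum tax:
  Base (adjusted book income): €292,500
  Less exemption €66,000 → base €226,500
  €226,500 × 19% = €43,035

Regular tax:
  €24,000 × 11% = €2,640
  €110,000 × 22% = €24,200
  €36,000 × 32% = €11,520
  €36,000 × 39% = €14,040
  → €52,400

€52,400 > €43,035, so the regular tax governs.

€52,400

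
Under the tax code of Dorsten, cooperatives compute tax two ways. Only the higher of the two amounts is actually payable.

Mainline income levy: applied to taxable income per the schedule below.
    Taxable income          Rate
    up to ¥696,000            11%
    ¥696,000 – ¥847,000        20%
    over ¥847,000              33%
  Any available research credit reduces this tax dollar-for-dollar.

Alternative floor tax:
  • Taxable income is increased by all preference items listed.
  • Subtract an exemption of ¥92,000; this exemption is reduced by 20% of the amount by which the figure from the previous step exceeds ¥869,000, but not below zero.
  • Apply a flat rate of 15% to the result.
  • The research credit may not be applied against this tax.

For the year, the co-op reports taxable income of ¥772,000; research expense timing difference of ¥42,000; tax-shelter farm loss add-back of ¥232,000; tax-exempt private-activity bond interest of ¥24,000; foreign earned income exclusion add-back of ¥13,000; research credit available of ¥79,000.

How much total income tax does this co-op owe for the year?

¥155,070

Alternative floor tax:
  Adjusted income: ¥772,000 + ¥42,000 + ¥232,000 + ¥24,000 + ¥13,000 = ¥1,083,000
  Exemption: ¥92,000 − 20% × (¥1,083,000 − ¥869,000) = ¥92,000 − ¥42,800 = ¥49,200
  Base: ¥1,083,000 − ¥49,200 = ¥1,033,800
  ¥1,033,800 × 15% = ¥155,070

Mainline income levy:
  ¥696,000 × 11% = ¥76,560
  ¥76,000 × 20% = ¥15,200
  → ¥91,760
  Less research credit ¥79,000 → ¥12,760

¥155,070 > ¥12,760, so the alternative floor tax is the binding amount.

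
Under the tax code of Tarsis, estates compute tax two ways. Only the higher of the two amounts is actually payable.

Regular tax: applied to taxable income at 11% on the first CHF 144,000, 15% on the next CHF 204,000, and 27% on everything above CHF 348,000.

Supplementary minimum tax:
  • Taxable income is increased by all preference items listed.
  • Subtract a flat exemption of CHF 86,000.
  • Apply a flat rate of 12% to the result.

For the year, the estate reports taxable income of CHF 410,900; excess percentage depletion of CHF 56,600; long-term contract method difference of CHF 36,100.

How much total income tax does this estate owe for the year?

CHF 63,423

Supplementary minimum tax:
  Adjusted income: CHF 410,900 + CHF 56,600 + CHF 36,100 = CHF 503,600
  Less exemption CHF 86,000 → base CHF 417,600
  CHF 417,600 × 12% = CHF 50,112

Regular tax:
  CHF 144,000 × 11% = CHF 15,840
  CHF 204,000 × 15% = CHF 30,600
  CHF 62,900 × 27% = CHF 16,983
  → CHF 63,423

CHF 63,423 > CHF 50,112, so the regular tax governs.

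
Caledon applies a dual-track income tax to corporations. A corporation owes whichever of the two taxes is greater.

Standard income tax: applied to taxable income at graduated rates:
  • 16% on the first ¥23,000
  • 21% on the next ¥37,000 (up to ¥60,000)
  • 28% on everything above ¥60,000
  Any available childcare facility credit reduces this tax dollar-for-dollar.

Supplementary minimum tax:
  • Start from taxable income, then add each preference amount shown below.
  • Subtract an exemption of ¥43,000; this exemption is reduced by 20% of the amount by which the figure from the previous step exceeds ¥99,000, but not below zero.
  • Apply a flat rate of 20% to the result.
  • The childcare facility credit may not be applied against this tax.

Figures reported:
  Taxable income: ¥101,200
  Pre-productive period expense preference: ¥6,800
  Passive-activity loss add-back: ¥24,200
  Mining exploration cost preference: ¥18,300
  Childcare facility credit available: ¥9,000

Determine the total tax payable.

Standard income tax:
  ¥23,000 × 16% = ¥3,680
  ¥37,000 × 21% = ¥7,770
  ¥41,200 × 28% = ¥11,536
  → ¥22,986
  Less childcare facility credit ¥9,000 → ¥13,986

Supplementary minimum tax:
  Adjusted income: ¥101,200 + ¥6,800 + ¥24,200 + ¥18,300 = ¥150,500
  Exemption: ¥43,000 − 20% × (¥150,500 − ¥99,000) = ¥43,000 − ¥10,300 = ¥32,700
  Base: ¥150,500 − ¥32,700 = ¥117,800
  ¥117,800 × 20% = ¥23,560

¥23,560 > ¥13,986, so the supplementary minimum tax is the binding amount.

¥23,560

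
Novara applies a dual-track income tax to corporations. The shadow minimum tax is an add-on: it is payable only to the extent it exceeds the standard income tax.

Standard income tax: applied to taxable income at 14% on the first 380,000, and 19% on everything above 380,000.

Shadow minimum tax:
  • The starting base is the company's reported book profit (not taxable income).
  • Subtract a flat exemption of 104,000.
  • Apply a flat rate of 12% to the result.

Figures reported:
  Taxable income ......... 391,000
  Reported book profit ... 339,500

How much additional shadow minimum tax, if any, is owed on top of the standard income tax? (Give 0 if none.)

Standard income tax:
  380,000 × 14% = 53,200
  11,000 × 19% = 2,090
  → 55,290

Shadow minimum tax:
  Base (reported book profit): 339,500
  Less exemption 104,000 → base 235,500
  235,500 × 12% = 28,260

28,260 ≤ 55,290, so no add-on is due.

0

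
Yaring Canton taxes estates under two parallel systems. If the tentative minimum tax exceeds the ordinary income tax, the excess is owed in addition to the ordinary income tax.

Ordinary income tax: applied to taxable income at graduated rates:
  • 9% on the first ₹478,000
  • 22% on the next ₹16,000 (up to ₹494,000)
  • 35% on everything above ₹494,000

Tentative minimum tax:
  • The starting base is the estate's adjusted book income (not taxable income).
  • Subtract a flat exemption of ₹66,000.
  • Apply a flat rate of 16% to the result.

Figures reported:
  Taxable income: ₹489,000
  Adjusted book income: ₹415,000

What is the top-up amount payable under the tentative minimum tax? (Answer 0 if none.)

₹10,400

Tentative minimum tax:
  Base (adjusted book income): ₹415,000
  Less exemption ₹66,000 → base ₹349,000
  ₹349,000 × 16% = ₹55,840

Ordinary income tax:
  ₹478,000 × 9% = ₹43,020
  ₹11,000 × 22% = ₹2,420
  → ₹45,440

Excess of tentative minimum tax over ordinary income tax: ₹55,840 − ₹45,440 = ₹10,400.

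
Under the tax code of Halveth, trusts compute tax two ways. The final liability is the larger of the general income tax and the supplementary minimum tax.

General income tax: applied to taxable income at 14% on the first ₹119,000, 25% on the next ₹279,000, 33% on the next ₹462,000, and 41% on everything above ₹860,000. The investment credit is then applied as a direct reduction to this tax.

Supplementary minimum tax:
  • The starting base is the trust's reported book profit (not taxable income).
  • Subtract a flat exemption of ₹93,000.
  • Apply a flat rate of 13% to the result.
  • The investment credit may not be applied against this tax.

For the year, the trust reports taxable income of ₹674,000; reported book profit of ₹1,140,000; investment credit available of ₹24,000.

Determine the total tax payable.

₹153,490

Supplementary minimum tax:
  Base (reported book profit): ₹1,140,000
  Less exemption ₹93,000 → base ₹1,047,000
  ₹1,047,000 × 13% = ₹136,110

General income tax:
  ₹119,000 × 14% = ₹16,660
  ₹279,000 × 25% = ₹69,750
  ₹276,000 × 33% = ₹91,080
  → ₹177,490
  Less investment credit ₹24,000 → ₹153,490

₹153,490 > ₹136,110, so the general income tax governs.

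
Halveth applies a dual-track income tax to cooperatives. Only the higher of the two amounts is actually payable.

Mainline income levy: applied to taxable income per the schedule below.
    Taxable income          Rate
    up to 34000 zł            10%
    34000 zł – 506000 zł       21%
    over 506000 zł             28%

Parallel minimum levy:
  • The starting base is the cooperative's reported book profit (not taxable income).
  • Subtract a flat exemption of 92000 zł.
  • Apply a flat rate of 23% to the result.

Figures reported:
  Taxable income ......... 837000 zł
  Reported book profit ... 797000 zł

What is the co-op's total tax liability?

Parallel minimum levy:
  Base (reported book profit): 797000 zł
  Less exemption 92000 zł → base 705000 zł
  705000 zł × 23% = 162150 zł

Mainline income levy:
  34000 zł × 10% = 3400 zł
  472000 zł × 21% = 99120 zł
  331000 zł × 28% = 92680 zł
  → 195200 zł

195200 zł > 162150 zł, so the mainline income levy governs.

195200 zł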